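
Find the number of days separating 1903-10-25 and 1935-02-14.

11435

From October 25, 1903 to October 25, 1934: 31 years, of which 8 contain a Feb 29 — 23×365 + 8×366 = 11323 days.
October 1934: 31 − 25 = 6 days remain.
Then November (30), December (31), January (31): 30 + 31 + 31 = 92 days.
February 1–14, 1935: 14 days (1935 is not a leap year).
Residual: 112 days.
Total: 11435 days.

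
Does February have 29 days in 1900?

1900 is not a leap year (divisible by 100 but not 400).

No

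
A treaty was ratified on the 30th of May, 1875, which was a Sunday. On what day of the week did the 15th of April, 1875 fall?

Thursday

Count forward from the earlier date (April 15, 1875) to the later (May 30, 1875):
April 1875: 30 − 15 = 15 days remain.
May 1–30, 1875: 30 days.
Total: 15 + 30 = 45 days.
45 mod 7 = 3, so 3 days before Sunday is Thursday.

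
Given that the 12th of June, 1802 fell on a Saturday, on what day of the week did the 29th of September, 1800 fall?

Monday

Count forward from the earlier date (September 29, 1800) to the later (June 12, 1802):
Day-of-year of September 29, 1800: 272.
Day-of-year of June 12, 1802: 163.
1800 has 365 days, so 365 − 272 = 93 days remain in 1800.
Full years: 1801: 365. Sum = 365.
Total: 93 + 365 + 163 = 621 days.
621 mod 7 = 5, so 5 days before Saturday is Monday.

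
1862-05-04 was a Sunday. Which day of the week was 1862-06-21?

Saturday

May 1862: 31 − 4 = 27 days remain.
June 1–21, 1862: 21 days.
Total: 27 + 21 = 48 days.
48 mod 7 = 6, so 6 days after Sunday is Saturday.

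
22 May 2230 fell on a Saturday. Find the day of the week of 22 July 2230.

Thursday

May 2230: 31 − 22 = 9 days remain.
Then June (30): 30 days.
July 1–22, 2230: 22 days.
Total: 9 + 30 + 22 = 61 days.
61 mod 7 = 5, so 5 days after Saturday is Thursday.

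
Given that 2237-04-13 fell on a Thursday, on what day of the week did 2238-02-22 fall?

Thursday

April 2237: 30 − 13 = 17 days remain.
Then 9 full months totalling 276 days.
February 1–22, 2238: 22 days (2238 is not a leap year).
Residual: 315 days.
Total: 315 days.
315 is a multiple of 7, so 2238-02-22 falls on the same weekday: Thursday.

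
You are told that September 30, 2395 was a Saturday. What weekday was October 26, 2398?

Day-of-year of September 30, 2395: 273.
Day-of-year of October 26, 2398: 299.
2395 has 365 days, so 365 − 273 = 92 days remain in 2395.
Full years: 2396: 366; 2397: 365. Sum = 731.
Total: 92 + 731 + 299 = 1122 days.
1122 mod 7 = 2, so 2 days after Saturday is Monday.

Monday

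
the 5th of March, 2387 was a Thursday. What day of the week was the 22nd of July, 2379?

Sunday

Count forward from the earlier date (July 22, 2379) to the later (March 5, 2387):
Day-of-year of July 22, 2379: 203.
Day-of-year of March 5, 2387: 64.
2379 has 365 days, so 365 − 203 = 162 days remain in 2379.
Full years 2380–2386: 5 common + 2 leap = 5×365 + 2×366 = 2557 days.
Total: 162 + 2557 + 64 = 2783 days.
2783 mod 7 = 4, so 4 days before Thursday is Sunday.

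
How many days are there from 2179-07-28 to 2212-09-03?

12090

From July 28, 2179 to July 28, 2212: 33 years, of which 8 contain a Feb 29 — 25×365 + 8×366 = 12053 days.
(2200 is not a leap year (divisible by 100 but not 400).)
July 2212: 31 − 28 = 3 days remain.
Then August (31): 31 days.
September 1–3, 2212: 3 days.
Residual: 37 days.
Total: 12090 days.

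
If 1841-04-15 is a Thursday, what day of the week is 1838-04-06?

Count forward from the earlier date (April 6, 1838) to the later (April 15, 1841):
Day-of-year of April 6, 1838: 96.
Day-of-year of April 15, 1841: 105.
1838 has 365 days, so 365 − 96 = 269 days remain in 1838.
Full years: 1839: 365; 1840: 366. Sum = 731.
Total: 269 + 731 + 105 = 1105 days.
1105 mod 7 = 6, so 6 days before Thursday is Friday.

Friday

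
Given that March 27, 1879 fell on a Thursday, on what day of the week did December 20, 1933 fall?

Day-of-year of March 27, 1879: 86.
Day-of-year of December 20, 1933: 354.
1879 has 365 days, so 365 − 86 = 279 days remain in 1879.
Full years 1880–1932: 40 common + 13 leap = 40×365 + 13×366 = 19358 days.
Total: 279 + 19358 + 354 = 19991 days.
19991 mod 7 = 6, so 6 days after Thursday is Wednesday.

Wednesday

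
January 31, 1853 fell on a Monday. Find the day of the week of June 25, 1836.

Saturday

Count forward from the earlier date (June 25, 1836) to the later (January 31, 1853):
From June 25, 1836 to June 25, 1852: 16 years, of which 4 contain a Feb 29 — 12×365 + 4×366 = 5844 days.
June 1852: 30 − 25 = 5 days remain.
Then July (31), August (31), September (30), October (31), November (30), December (31): 31 + 31 + 30 + 31 + 30 + 31 = 184 days.
January 1–31, 1853: 31 days.
Residual: 220 days.
Total: 6064 days.
6064 mod 7 = 2, so 2 days before Monday is Saturday.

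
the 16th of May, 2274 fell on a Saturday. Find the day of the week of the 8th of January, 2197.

Count forward from the earlier date (January 8, 2197) to the later (May 16, 2274):
Day-of-year of January 8, 2197: 8.
Day-of-year of May 16, 2274: 136.
2197 has 365 days, so 365 − 8 = 357 days remain in 2197.
Full years 2198–2273: 58 common + 18 leap = 58×365 + 18×366 = 27758 days.
Total: 357 + 27758 + 136 = 28251 days.
28251 mod 7 = 6, so 6 days before Saturday is Sunday.

Sunday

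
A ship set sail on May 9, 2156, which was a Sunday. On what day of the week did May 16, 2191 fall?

Monday

Day-of-year of May 9, 2156: 130.
Day-of-year of May 16, 2191: 136.
2156 has 366 days, so 366 − 130 = 236 days remain in 2156.
Full years 2157–2190: 26 common + 8 leap = 26×365 + 8×366 = 12418 days.
Total: 236 + 12418 + 136 = 12790 days.
12790 mod 7 = 1, so 1 day after Sunday is Monday.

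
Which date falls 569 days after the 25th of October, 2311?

the 16th of May, 2313

Count 569 days after October 25, 2311:
October 2311: 31 − 25 = 6 days remain.
Then 18 full months totalling 547 days.
May 1–16, 2313: 16 days.
Total: 6 + 547 + 16 = 569 days.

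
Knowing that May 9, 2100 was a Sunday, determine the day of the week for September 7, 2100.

Tuesday

May 2100: 31 − 9 = 22 days remain.
Then June (30), July (31), August (31): 30 + 31 + 31 = 92 days.
September 1–7, 2100: 7 days.
Total: 22 + 92 + 7 = 121 days.
121 mod 7 = 2, so 2 days after Sunday is Tuesday.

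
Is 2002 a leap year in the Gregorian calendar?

2002 is not a leap year.

No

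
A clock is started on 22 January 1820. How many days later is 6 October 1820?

258

January 1820: 31 − 22 = 9 days remain.
Then February 1820 (29), March (31), April (30), May (31), June (30), July (31), August (31), September (30): 29 + 31 + 30 + 31 + 30 + 31 + 31 + 30 = 243 days.
October 1–6, 1820: 6 days.
Total: 9 + 243 + 6 = 258 days.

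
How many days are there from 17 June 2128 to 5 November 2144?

Day-of-year of June 17, 2128: 169.
Day-of-year of November 5, 2144: 310.
2128 has 366 days, so 366 − 169 = 197 days remain in 2128.
Full years 2129–2143: 12 common + 3 leap = 12×365 + 3×366 = 5478 days.
Total: 197 + 5478 + 310 = 5985 days.

5985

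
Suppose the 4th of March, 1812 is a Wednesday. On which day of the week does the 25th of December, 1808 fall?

Count forward from the earlier date (December 25, 1808) to the later (March 4, 1812):
December 25, 1808 → December 25, 1809: 365 days.
December 25, 1809 → December 25, 1810: 365 days.
December 25, 1810 → December 25, 1811: 365 days.
December 1811: 31 − 25 = 6 days remain.
Then January (31), February 1812 (29): 31 + 29 = 60 days.
March 1–4, 1812: 4 days.
Residual: 70 days.
Total: 1165 days.
1165 mod 7 = 3, so 3 days before Wednesday is Sunday.

Sunday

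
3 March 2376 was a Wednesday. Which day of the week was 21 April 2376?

Wednesday

March 2376: 31 − 3 = 28 days remain.
April 1–21, 2376: 21 days.
Total: 28 + 21 = 49 days.
49 is a multiple of 7, so 21 April 2376 falls on the same weekday: Wednesday.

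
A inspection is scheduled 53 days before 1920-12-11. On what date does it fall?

1920-10-19

Count 53 days before December 11, 1920:
October 1920: 31 − 19 = 12 days remain.
Then November (30): 30 days.
December 1–11, 1920: 11 days.
Total: 12 + 30 + 11 = 53 days.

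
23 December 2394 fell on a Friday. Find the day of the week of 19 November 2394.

Count forward from the earlier date (November 19, 2394) to the later (December 23, 2394):
November 2394: 30 − 19 = 11 days remain.
December 1–23, 2394: 23 days.
Total: 11 + 23 = 34 days.
34 mod 7 = 6, so 6 days before Friday is Saturday.

Saturday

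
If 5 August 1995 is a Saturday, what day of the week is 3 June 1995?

Saturday

Count forward from the earlier date (June 3, 1995) to the later (August 5, 1995):
June 1995: 30 − 3 = 27 days remain.
Then July (31): 31 days.
August 1–5, 1995: 5 days.
Total: 27 + 31 + 5 = 63 days.
63 is a multiple of 7, so 3 June 1995 falls on the same weekday: Saturday.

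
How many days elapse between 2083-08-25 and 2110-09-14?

Day-of-year of August 25, 2083: 237.
Day-of-year of September 14, 2110: 257.
2083 has 365 days, so 365 − 237 = 128 days remain in 2083.
Full years 2084–2109: 20 common + 6 leap = 20×365 + 6×366 = 9496 days.
Total: 128 + 9496 + 257 = 9881 days.

9881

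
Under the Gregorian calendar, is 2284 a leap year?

2284 is a leap year.

Yes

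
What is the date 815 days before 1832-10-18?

1830-07-26

Count 815 days before October 18, 1832:
Day-of-year of July 26, 1830: 207.
Day-of-year of October 18, 1832: 292.
1830 has 365 days, so 365 − 207 = 158 days remain in 1830.
Full years: 1831: 365. Sum = 365.
Total: 158 + 365 + 292 = 815 days.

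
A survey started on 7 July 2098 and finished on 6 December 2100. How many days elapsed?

882

July 7, 2098 → July 7, 2099: 365 days.
July 7, 2099 → July 7, 2100: 365 days (2100 is not a leap year (divisible by 100 but not 400)).
July 2100: 31 − 7 = 24 days remain.
Then August (31), September (30), October (31), November (30): 31 + 30 + 31 + 30 = 122 days.
December 1–6, 2100: 6 days.
Residual: 152 days.
Total: 882 days.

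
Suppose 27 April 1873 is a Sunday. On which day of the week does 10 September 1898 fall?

From April 27, 1873 to April 27, 1898: 25 years, of which 6 contain a Feb 29 — 19×365 + 6×366 = 9131 days.
April 1898: 30 − 27 = 3 days remain.
Then May (31), June (30), July (31), August (31): 31 + 30 + 31 + 31 = 123 days.
September 1–10, 1898: 10 days.
Residual: 136 days.
Total: 9267 days.
9267 mod 7 = 6, so 6 days after Sunday is Saturday.

Saturday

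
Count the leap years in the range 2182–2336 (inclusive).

Years divisible by 4: 2184, 2188, …, 2336 — 39 in all.
Of these, 2200, 2300 are divisible by 100 but not 400, so not leap.
Leap years: 39 − 2 = 37.

37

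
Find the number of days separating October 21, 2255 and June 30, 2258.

October 21, 2255 → October 21, 2256: 366 days (2256 is a leap year).
October 21, 2256 → October 21, 2257: 365 days.
October 2257: 31 − 21 = 10 days remain.
Then November (30), December (31), January (31), February 2258 (28), March (31), April (30), May (31): 30 + 31 + 31 + 28 + 31 + 30 + 31 = 212 days.
June 1–30, 2258: 30 days.
Residual: 252 days.
Total: 983 days.

983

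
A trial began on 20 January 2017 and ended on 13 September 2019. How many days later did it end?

January 2017: 31 − 20 = 11 days remain.
Then 31 full months totalling 942 days.
September 1–13, 2019: 13 days.
Total: 11 + 942 + 13 = 966 days.

966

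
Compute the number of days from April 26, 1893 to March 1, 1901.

From April 26, 1893 to April 26, 1900: 7 years, of which 1 contains a Feb 29 — 6×365 + 1×366 = 2556 days.
(1900 is not a leap year (divisible by 100 but not 400).)
April 1900: 30 − 26 = 4 days remain.
Then 10 full months totalling 304 days.
March 1, 1901: 1 day.
Residual: 309 days.
Total: 2865 days.

2865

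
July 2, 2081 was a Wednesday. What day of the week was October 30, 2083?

Day-of-year of July 2, 2081: 183.
Day-of-year of October 30, 2083: 303.
2081 has 365 days, so 365 − 183 = 182 days remain in 2081.
Full years: 2082: 365. Sum = 365.
Total: 182 + 365 + 303 = 850 days.
850 mod 7 = 3, so 3 days after Wednesday is Saturday.

Saturday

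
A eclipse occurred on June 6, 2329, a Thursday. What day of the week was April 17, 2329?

Wednesday

Count forward from the earlier date (April 17, 2329) to the later (June 6, 2329):
April 2329: 30 − 17 = 13 days remain.
Then May (31): 31 days.
June 1–6, 2329: 6 days.
Total: 13 + 31 + 6 = 50 days.
50 mod 7 = 1, so 1 day before Thursday is Wednesday.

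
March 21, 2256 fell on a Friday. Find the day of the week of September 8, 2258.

Day-of-year of March 21, 2256: 81.
Day-of-year of September 8, 2258: 251.
2256 has 366 days, so 366 − 81 = 285 days remain in 2256.
Full years: 2257: 365. Sum = 365.
Total: 285 + 365 + 251 = 901 days.
901 mod 7 = 5, so 5 days after Friday is Wednesday.

Wednesday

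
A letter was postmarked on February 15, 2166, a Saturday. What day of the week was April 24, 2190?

Saturday

From February 15, 2166 to February 15, 2190: 24 years, of which 6 contain a Feb 29 — 18×365 + 6×366 = 8766 days.
February 2190: 28 − 15 = 13 days remain (2190 is not a leap year, so February has 28 days).
Then March (31): 31 days.
April 1–24, 2190: 24 days.
Residual: 68 days.
Total: 8834 days.
8834 is a multiple of 7, so April 24, 2190 falls on the same weekday: Saturday.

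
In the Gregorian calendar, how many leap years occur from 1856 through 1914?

Years divisible by 4: 1856, 1860, …, 1912 — 15 in all.
Of these, 1900 is divisible by 100 but not 400, so not leap.
Leap years: 15 − 1 = 14.

14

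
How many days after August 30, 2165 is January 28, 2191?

From August 30, 2165 to August 30, 2190: 25 years, of which 6 contain a Feb 29 — 19×365 + 6×366 = 9131 days.
August 2190: 31 − 30 = 1 day remains.
Then September (30), October (31), November (30), December (31): 30 + 31 + 30 + 31 = 122 days.
January 1–28, 2191: 28 days.
Residual: 151 days.
Total: 9282 days.

9282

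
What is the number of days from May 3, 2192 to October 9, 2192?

May 2192: 31 − 3 = 28 days remain.
Then June (30), July (31), August (31), September (30): 30 + 31 + 31 + 30 = 122 days.
October 1–9, 2192: 9 days.
Total: 28 + 122 + 9 = 159 days.

159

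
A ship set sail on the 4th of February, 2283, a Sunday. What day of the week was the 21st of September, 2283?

Friday

February 2283: 28 − 4 = 24 days remain (2283 is not a leap year, so February has 28 days).
Then March (31), April (30), May (31), June (30), July (31), August (31): 31 + 30 + 31 + 30 + 31 + 31 = 184 days.
September 1–21, 2283: 21 days.
Total: 24 + 184 + 21 = 229 days.
229 mod 7 = 5, so 5 days after Sunday is Friday.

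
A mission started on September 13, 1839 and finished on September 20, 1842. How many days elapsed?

Day-of-year of September 13, 1839: 256.
Day-of-year of September 20, 1842: 263.
1839 has 365 days, so 365 − 256 = 109 days remain in 1839.
Full years: 1840: 366; 1841: 365. Sum = 731.
Total: 109 + 731 + 263 = 1103 days.

1103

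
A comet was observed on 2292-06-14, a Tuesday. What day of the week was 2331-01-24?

Saturday

From June 14, 2292 to June 14, 2330: 38 years, of which 8 contain a Feb 29 — 30×365 + 8×366 = 13878 days.
(2300 is not a leap year (divisible by 100 but not 400).)
June 2330: 30 − 14 = 16 days remain.
Then July (31), August (31), September (30), October (31), November (30), December (31): 31 + 31 + 30 + 31 + 30 + 31 = 184 days.
January 1–24, 2331: 24 days.
Residual: 224 days.
Total: 14102 days.
14102 mod 7 = 4, so 4 days after Tuesday is Saturday.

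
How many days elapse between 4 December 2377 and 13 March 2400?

Day-of-year of December 4, 2377: 338.
Day-of-year of March 13, 2400: 73.
2377 has 365 days, so 365 − 338 = 27 days remain in 2377.
Full years 2378–2399: 17 common + 5 leap = 17×365 + 5×366 = 8035 days.
Total: 27 + 8035 + 73 = 8135 days.

8135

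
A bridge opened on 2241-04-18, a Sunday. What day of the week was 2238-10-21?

Count forward from the earlier date (October 21, 2238) to the later (April 18, 2241):
October 21, 2238 → October 21, 2239: 365 days.
October 21, 2239 → October 21, 2240: 366 days (2240 is a leap year).
October 2240: 31 − 21 = 10 days remain.
Then November (30), December (31), January (31), February 2241 (28), March (31): 30 + 31 + 31 + 28 + 31 = 151 days.
April 1–18, 2241: 18 days.
Residual: 179 days.
Total: 910 days.
910 is a multiple of 7, so 2238-10-21 falls on the same weekday: Sunday.

Sunday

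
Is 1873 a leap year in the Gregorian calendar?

1873 is not a leap year.

No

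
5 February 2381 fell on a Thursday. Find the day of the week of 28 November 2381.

February 2381: 28 − 5 = 23 days remain (2381 is not a leap year, so February has 28 days).
Then March (31), April (30), May (31), June (30), July (31), August (31), September (30), October (31): 31 + 30 + 31 + 30 + 31 + 31 + 30 + 31 = 245 days.
November 1–28, 2381: 28 days.
Total: 23 + 245 + 28 = 296 days.
296 mod 7 = 2, so 2 days after Thursday is Saturday.

Saturday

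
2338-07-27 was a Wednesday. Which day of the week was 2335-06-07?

Count forward from the earlier date (June 7, 2335) to the later (July 27, 2338):
June 7, 2335 → June 7, 2336: 366 days (2336 is a leap year).
June 7, 2336 → June 7, 2337: 365 days.
June 7, 2337 → June 7, 2338: 365 days.
June 2338: 30 − 7 = 23 days remain.
July 1–27, 2338: 27 days.
Residual: 50 days.
Total: 1146 days.
1146 mod 7 = 5, so 5 days before Wednesday is Friday.

Friday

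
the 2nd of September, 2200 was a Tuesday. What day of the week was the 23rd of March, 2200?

Count forward from the earlier date (March 23, 2200) to the later (September 2, 2200):
March 2200: 31 − 23 = 8 days remain.
Then April (30), May (31), June (30), July (31), August (31): 30 + 31 + 30 + 31 + 31 = 153 days.
September 1–2, 2200: 2 days.
Total: 8 + 153 + 2 = 163 days.
163 mod 7 = 2, so 2 days before Tuesday is Sunday.

Sunday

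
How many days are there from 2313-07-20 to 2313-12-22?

155

July 2313: 31 − 20 = 11 days remain.
Then August (31), September (30), October (31), November (30): 31 + 30 + 31 + 30 = 122 days.
December 1–22, 2313: 22 days.
Total: 11 + 122 + 22 = 155 days.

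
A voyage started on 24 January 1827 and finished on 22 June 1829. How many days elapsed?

January 24, 1827 → January 24, 1828: 365 days.
January 24, 1828 → January 24, 1829: 366 days (1828 is a leap year).
January 1829: 31 − 24 = 7 days remain.
Then February 1829 (28), March (31), April (30), May (31): 28 + 31 + 30 + 31 = 120 days.
June 1–22, 1829: 22 days.
Residual: 149 days.
Total: 880 days.

880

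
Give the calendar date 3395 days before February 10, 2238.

October 25, 2228

Count 3395 days before February 10, 2238:
Day-of-year of October 25, 2228: 299.
Day-of-year of February 10, 2238: 41.
2228 has 366 days, so 366 − 299 = 67 days remain in 2228.
Full years 2229–2237: 7 common + 2 leap = 7×365 + 2×366 = 3287 days.
Total: 67 + 3287 + 41 = 3395 days.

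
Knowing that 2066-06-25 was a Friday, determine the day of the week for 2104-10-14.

Day-of-year of June 25, 2066: 176.
Day-of-year of October 14, 2104: 288.
2066 has 365 days, so 365 − 176 = 189 days remain in 2066.
Full years 2067–2103: 29 common + 8 leap = 29×365 + 8×366 = 13513 days.
Total: 189 + 13513 + 288 = 13990 days.
13990 mod 7 = 4, so 4 days after Friday is Tuesday.

Tuesday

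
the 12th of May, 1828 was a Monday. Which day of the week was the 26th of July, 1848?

From May 12, 1828 to May 12, 1848: 20 years, of which 5 contain a Feb 29 — 15×365 + 5×366 = 7305 days.
May 1848: 31 − 12 = 19 days remain.
Then June (30): 30 days.
July 1–26, 1848: 26 days.
Residual: 75 days.
Total: 7380 days.
7380 mod 7 = 2, so 2 days after Monday is Wednesday.

Wednesday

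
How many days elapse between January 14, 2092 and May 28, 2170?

28623

Day-of-year of January 14, 2092: 14.
Day-of-year of May 28, 2170: 148.
2092 has 366 days, so 366 − 14 = 352 days remain in 2092.
Full years 2093–2169: 59 common + 18 leap = 59×365 + 18×366 = 28123 days.
Total: 352 + 28123 + 148 = 28623 days.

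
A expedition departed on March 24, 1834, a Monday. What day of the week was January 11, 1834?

Count forward from the earlier date (January 11, 1834) to the later (March 24, 1834):
January 1834: 31 − 11 = 20 days remain.
Then February 1834 (28): 28 days.
March 1–24, 1834: 24 days.
Total: 20 + 28 + 24 = 72 days.
72 mod 7 = 2, so 2 days before Monday is Saturday.

Saturday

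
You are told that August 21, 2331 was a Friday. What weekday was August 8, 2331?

Saturday

Count forward from the earlier date (August 8, 2331) to the later (August 21, 2331):
Within August 2331: 21 − 8 = 13 days.
13 mod 7 = 6, so 6 days before Friday is Saturday.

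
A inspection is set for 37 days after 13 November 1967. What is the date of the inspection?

20 December 1967

Count 37 days after November 13, 1967:
November 1967: 30 − 13 = 17 days remain.
December 1–20, 1967: 20 days.
Total: 17 + 20 = 37 days.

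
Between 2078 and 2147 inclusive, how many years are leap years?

Years divisible by 4: 2080, 2084, …, 2144 — 17 in all.
Of these, 2100 is divisible by 100 but not 400, so not leap.
Leap years: 17 − 1 = 16.

16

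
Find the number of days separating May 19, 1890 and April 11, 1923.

12014

From May 19, 1890 to May 19, 1922: 32 years, of which 7 contain a Feb 29 — 25×365 + 7×366 = 11687 days.
(1900 is not a leap year (divisible by 100 but not 400).)
May 1922: 31 − 19 = 12 days remain.
Then 10 full months totalling 304 days.
April 1–11, 1923: 11 days.
Residual: 327 days.
Total: 12014 days.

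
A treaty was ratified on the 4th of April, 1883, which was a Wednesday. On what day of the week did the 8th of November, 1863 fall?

Count forward from the earlier date (November 8, 1863) to the later (April 4, 1883):
Day-of-year of November 8, 1863: 312.
Day-of-year of April 4, 1883: 94.
1863 has 365 days, so 365 − 312 = 53 days remain in 1863.
Full years 1864–1882: 14 common + 5 leap = 14×365 + 5×366 = 6940 days.
Total: 53 + 6940 + 94 = 7087 days.
7087 mod 7 = 3, so 3 days before Wednesday is Sunday.

Sunday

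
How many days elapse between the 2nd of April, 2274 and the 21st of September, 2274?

172

April 2274: 30 − 2 = 28 days remain.
Then May (31), June (30), July (31), August (31): 31 + 30 + 31 + 31 = 123 days.
September 1–21, 2274: 21 days.
Total: 28 + 123 + 21 = 172 days.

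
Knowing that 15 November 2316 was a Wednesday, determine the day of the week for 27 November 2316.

Within November 2316: 27 − 15 = 12 days.
12 mod 7 = 5, so 5 days after Wednesday is Monday.

Monday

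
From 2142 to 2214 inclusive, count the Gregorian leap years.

17

Years divisible by 4: 2144, 2148, …, 2212 — 18 in all.
Of these, 2200 is divisible by 100 but not 400, so not leap.
Leap years: 18 − 1 = 17.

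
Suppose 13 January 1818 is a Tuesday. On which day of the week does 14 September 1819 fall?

Tuesday

January 1818: 31 − 13 = 18 days remain.
Then 19 full months totalling 577 days.
September 1–14, 1819: 14 days.
Total: 18 + 577 + 14 = 609 days.
609 is a multiple of 7, so 14 September 1819 falls on the same weekday: Tuesday.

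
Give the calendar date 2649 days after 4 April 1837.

5 July 1844

Count 2649 days after April 4, 1837:
From April 4, 1837 to April 4, 1844: 7 years, of which 2 contain a Feb 29 — 5×365 + 2×366 = 2557 days.
April 1844: 30 − 4 = 26 days remain.
Then May (31), June (30): 31 + 30 = 61 days.
July 1–5, 1844: 5 days.
Residual: 92 days.
Total: 2649 days.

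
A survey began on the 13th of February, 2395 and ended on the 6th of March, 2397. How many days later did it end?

752

Day-of-year of February 13, 2395: 44.
Day-of-year of March 6, 2397: 65.
2395 has 365 days, so 365 − 44 = 321 days remain in 2395.
Full years: 2396: 366. Sum = 366.
Total: 321 + 366 + 65 = 752 days.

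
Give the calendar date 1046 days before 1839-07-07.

1836-08-25

Count 1046 days before July 7, 1839:
August 25, 1836 → August 25, 1837: 365 days.
August 25, 1837 → August 25, 1838: 365 days.
August 1838: 31 − 25 = 6 days remain.
Then 10 full months totalling 303 days.
July 1–7, 1839: 7 days.
Residual: 316 days.
Total: 1046 days.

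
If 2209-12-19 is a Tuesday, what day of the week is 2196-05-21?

Saturday

Count forward from the earlier date (May 21, 2196) to the later (December 19, 2209):
From May 21, 2196 to May 21, 2209: 13 years, of which 2 contain a Feb 29 — 11×365 + 2×366 = 4747 days.
(2200 is not a leap year (divisible by 100 but not 400).)
May 2209: 31 − 21 = 10 days remain.
Then June (30), July (31), August (31), September (30), October (31), November (30): 30 + 31 + 31 + 30 + 31 + 30 = 183 days.
December 1–19, 2209: 19 days.
Residual: 212 days.
Total: 4959 days.
4959 mod 7 = 3, so 3 days before Tuesday is Saturday.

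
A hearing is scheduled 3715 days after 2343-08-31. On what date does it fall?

2353-11-01

Count 3715 days after August 31, 2343:
From August 31, 2343 to August 31, 2353: 10 years, of which 3 contain a Feb 29 — 7×365 + 3×366 = 3653 days.
August 2353: 31 − 31 = 0 days remain.
Then September (30), October (31): 30 + 31 = 61 days.
November 1, 2353: 1 day.
Residual: 62 days.
Total: 3715 days.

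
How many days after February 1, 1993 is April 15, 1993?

73

February 1993: 28 − 1 = 27 days remain (1993 is not a leap year, so February has 28 days).
Then March (31): 31 days.
April 1–15, 1993: 15 days.
Total: 27 + 31 + 15 = 73 days.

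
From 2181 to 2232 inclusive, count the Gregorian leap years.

12

Years divisible by 4: 2184, 2188, …, 2232 — 13 in all.
Of these, 2200 is divisible by 100 but not 400, so not leap.
Leap years: 13 − 1 = 12.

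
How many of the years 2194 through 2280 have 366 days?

21

Years divisible by 4: 2196, 2200, …, 2280 — 22 in all.
Of these, 2200 is divisible by 100 but not 400, so not leap.
Leap years: 22 − 1 = 21.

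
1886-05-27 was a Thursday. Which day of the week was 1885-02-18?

Wednesday

Count forward from the earlier date (February 18, 1885) to the later (May 27, 1886):
February 18, 1885 → February 18, 1886: 365 days.
February 1886: 28 − 18 = 10 days remain (1886 is not a leap year, so February has 28 days).
Then March (31), April (30): 31 + 30 = 61 days.
May 1–27, 1886: 27 days.
Residual: 98 days.
Total: 463 days.
463 mod 7 = 1, so 1 day before Thursday is Wednesday.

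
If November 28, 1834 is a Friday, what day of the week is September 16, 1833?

Count forward from the earlier date (September 16, 1833) to the later (November 28, 1834):
Day-of-year of September 16, 1833: 259.
Day-of-year of November 28, 1834: 332.
1833 has 365 days, so 365 − 259 = 106 days remain in 1833.
Total: 106 + 332 = 438 days.
438 mod 7 = 4, so 4 days before Friday is Monday.

Monday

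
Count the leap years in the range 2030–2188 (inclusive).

Years divisible by 4: 2032, 2036, …, 2188 — 40 in all.
Of these, 2100 is divisible by 100 but not 400, so not leap.
Leap years: 40 − 1 = 39.

39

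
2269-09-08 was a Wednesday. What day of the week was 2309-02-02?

Tuesday

Day-of-year of September 8, 2269: 251.
Day-of-year of February 2, 2309: 33.
2269 has 365 days, so 365 − 251 = 114 days remain in 2269.
Full years 2270–2308: 30 common + 9 leap = 30×365 + 9×366 = 14244 days.
Total: 114 + 14244 + 33 = 14391 days.
14391 mod 7 = 6, so 6 days after Wednesday is Tuesday.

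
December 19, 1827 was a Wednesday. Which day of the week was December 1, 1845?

Day-of-year of December 19, 1827: 353.
Day-of-year of December 1, 1845: 335.
1827 has 365 days, so 365 − 353 = 12 days remain in 1827.
Full years 1828–1844: 12 common + 5 leap = 12×365 + 5×366 = 6210 days.
Total: 12 + 6210 + 335 = 6557 days.
6557 mod 7 = 5, so 5 days after Wednesday is Monday.

Monday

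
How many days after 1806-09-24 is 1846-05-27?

14490

From September 24, 1806 to September 24, 1845: 39 years, of which 10 contain a Feb 29 — 29×365 + 10×366 = 14245 days.
September 1845: 30 − 24 = 6 days remain.
Then October (31), November (30), December (31), January (31), February 1846 (28), March (31), April (30): 31 + 30 + 31 + 31 + 28 + 31 + 30 = 212 days.
May 1–27, 1846: 27 days.
Residual: 245 days.
Total: 14490 days.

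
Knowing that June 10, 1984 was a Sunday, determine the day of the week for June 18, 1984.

Monday

Within June 1984: 18 − 10 = 8 days.
8 mod 7 = 1, so 1 day after Sunday is Monday.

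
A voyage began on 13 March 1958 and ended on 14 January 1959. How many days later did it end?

March 1958: 31 − 13 = 18 days remain.
Then 9 full months totalling 275 days.
January 1–14, 1959: 14 days.
Total: 18 + 275 + 14 = 307 days.

307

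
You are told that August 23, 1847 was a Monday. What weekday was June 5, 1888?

From August 23, 1847 to August 23, 1887: 40 years, of which 10 contain a Feb 29 — 30×365 + 10×366 = 14610 days.
August 1887: 31 − 23 = 8 days remain.
Then 9 full months totalling 274 days.
June 1–5, 1888: 5 days.
Residual: 287 days.
Total: 14897 days.
14897 mod 7 = 1, so 1 day after Monday is Tuesday.

Tuesday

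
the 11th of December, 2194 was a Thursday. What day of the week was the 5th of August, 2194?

Tuesday

Count forward from the earlier date (August 5, 2194) to the later (December 11, 2194):
August 2194: 31 − 5 = 26 days remain.
Then September (30), October (31), November (30): 30 + 31 + 30 = 91 days.
December 1–11, 2194: 11 days.
Total: 26 + 91 + 11 = 128 days.
128 mod 7 = 2, so 2 days before Thursday is Tuesday.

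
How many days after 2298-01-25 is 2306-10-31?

3200

From January 25, 2298 to January 25, 2306: 8 years, of which 1 contains a Feb 29 — 7×365 + 1×366 = 2921 days.
(2300 is not a leap year (divisible by 100 but not 400).)
January 2306: 31 − 25 = 6 days remain.
Then February 2306 (28), March (31), April (30), May (31), June (30), July (31), August (31), September (30): 28 + 31 + 30 + 31 + 30 + 31 + 31 + 30 = 242 days.
October 1–31, 2306: 31 days.
Residual: 279 days.
Total: 3200 days.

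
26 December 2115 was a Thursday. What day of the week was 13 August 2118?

Day-of-year of December 26, 2115: 360.
Day-of-year of August 13, 2118: 225.
2115 has 365 days, so 365 − 360 = 5 days remain in 2115.
Full years: 2116: 366; 2117: 365. Sum = 731.
Total: 5 + 731 + 225 = 961 days.
961 mod 7 = 2, so 2 days after Thursday is Saturday.

Saturday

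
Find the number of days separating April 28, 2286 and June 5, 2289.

1134

Day-of-year of April 28, 2286: 118.
Day-of-year of June 5, 2289: 156.
2286 has 365 days, so 365 − 118 = 247 days remain in 2286.
Full years: 2287: 365; 2288: 366. Sum = 731.
Total: 247 + 731 + 156 = 1134 days.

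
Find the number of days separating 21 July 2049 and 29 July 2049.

8

Within July 2049: 29 − 21 = 8 days.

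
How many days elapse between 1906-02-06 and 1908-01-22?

715

February 1906: 28 − 6 = 22 days remain (1906 is not a leap year, so February has 28 days).
Then 22 full months totalling 671 days.
January 1–22, 1908: 22 days.
Total: 22 + 671 + 22 = 715 days.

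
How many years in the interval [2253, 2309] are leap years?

13

Years divisible by 4: 2256, 2260, …, 2308 — 14 in all.
Of these, 2300 is divisible by 100 but not 400, so not leap.
Leap years: 14 − 1 = 13.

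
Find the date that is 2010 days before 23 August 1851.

20 February 1846

Count 2010 days before August 23, 1851:
Day-of-year of February 20, 1846: 51.
Day-of-year of August 23, 1851: 235.
1846 has 365 days, so 365 − 51 = 314 days remain in 1846.
Full years: 1847: 365; 1848: 366; 1849: 365; 1850: 365. Sum = 1461.
Total: 314 + 1461 + 235 = 2010 days.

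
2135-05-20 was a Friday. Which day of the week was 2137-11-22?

Friday

Day-of-year of May 20, 2135: 140.
Day-of-year of November 22, 2137: 326.
2135 has 365 days, so 365 − 140 = 225 days remain in 2135.
Full years: 2136: 366. Sum = 366.
Total: 225 + 366 + 326 = 917 days.
917 is a multiple of 7, so 2137-11-22 falls on the same weekday: Friday.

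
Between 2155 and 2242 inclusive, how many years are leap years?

21

Years divisible by 4: 2156, 2160, …, 2240 — 22 in all.
Of these, 2200 is divisible by 100 but not 400, so not leap.
Leap years: 22 − 1 = 21.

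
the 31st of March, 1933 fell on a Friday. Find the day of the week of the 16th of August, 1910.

Tuesday

Count forward from the earlier date (August 16, 1910) to the later (March 31, 1933):
Day-of-year of August 16, 1910: 228.
Day-of-year of March 31, 1933: 90.
1910 has 365 days, so 365 − 228 = 137 days remain in 1910.
Full years 1911–1932: 16 common + 6 leap = 16×365 + 6×366 = 8036 days.
Total: 137 + 8036 + 90 = 8263 days.
8263 mod 7 = 3, so 3 days before Friday is Tuesday.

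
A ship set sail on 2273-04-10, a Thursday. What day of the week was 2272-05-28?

Count forward from the earlier date (May 28, 2272) to the later (April 10, 2273):
May 2272: 31 − 28 = 3 days remain.
Then 10 full months totalling 304 days.
April 1–10, 2273: 10 days.
Total: 3 + 304 + 10 = 317 days.
317 mod 7 = 2, so 2 days before Thursday is Tuesday.

Tuesday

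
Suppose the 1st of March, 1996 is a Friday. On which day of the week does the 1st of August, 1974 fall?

Thursday

Count forward from the earlier date (August 1, 1974) to the later (March 1, 1996):
From August 1, 1974 to August 1, 1995: 21 years, of which 5 contain a Feb 29 — 16×365 + 5×366 = 7670 days.
August 1995: 31 − 1 = 30 days remain.
Then September (30), October (31), November (30), December (31), January (31), February 1996 (29): 30 + 31 + 30 + 31 + 31 + 29 = 182 days.
March 1, 1996: 1 day.
Residual: 213 days.
Total: 7883 days.
7883 mod 7 = 1, so 1 day before Friday is Thursday.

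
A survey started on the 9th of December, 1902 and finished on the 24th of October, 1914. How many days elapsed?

From December 9, 1902 to December 9, 1913: 11 years, of which 3 contain a Feb 29 — 8×365 + 3×366 = 4018 days.
December 1913: 31 − 9 = 22 days remain.
Then 9 full months totalling 273 days.
October 1–24, 1914: 24 days.
Residual: 319 days.
Total: 4337 days.

4337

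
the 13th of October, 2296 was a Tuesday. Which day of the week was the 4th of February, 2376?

From October 13, 2296 to October 13, 2375: 79 years, of which 18 contain a Feb 29 — 61×365 + 18×366 = 28853 days.
(2300 is not a leap year (divisible by 100 but not 400).)
October 2375: 31 − 13 = 18 days remain.
Then November (30), December (31), January (31): 30 + 31 + 31 = 92 days.
February 1–4, 2376: 4 days (2376 is a leap year).
Residual: 114 days.
Total: 28967 days.
28967 mod 7 = 1, so 1 day after Tuesday is Wednesday.

Wednesday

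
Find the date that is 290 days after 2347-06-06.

2348-03-22

Count 290 days after June 6, 2347:
June 2347: 30 − 6 = 24 days remain.
Then July (31), August (31), September (30), October (31), November (30), December (31), January (31), February 2348 (29): 31 + 31 + 30 + 31 + 30 + 31 + 31 + 29 = 244 days.
March 1–22, 2348: 22 days.
Total: 24 + 244 + 22 = 290 days.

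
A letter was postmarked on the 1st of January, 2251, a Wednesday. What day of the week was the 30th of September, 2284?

Day-of-year of January 1, 2251: 1.
Day-of-year of September 30, 2284: 274.
2251 has 365 days, so 365 − 1 = 364 days remain in 2251.
Full years 2252–2283: 24 common + 8 leap = 24×365 + 8×366 = 11688 days.
Total: 364 + 11688 + 274 = 12326 days.
12326 mod 7 = 6, so 6 days after Wednesday is Tuesday.

Tuesday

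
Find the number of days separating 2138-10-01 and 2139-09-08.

342

October 2138: 31 − 1 = 30 days remain.
Then 10 full months totalling 304 days.
September 1–8, 2139: 8 days.
Residual: 342 days.
Total: 342 days.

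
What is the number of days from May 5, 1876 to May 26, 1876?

21

Within May 1876: 26 − 5 = 21 days.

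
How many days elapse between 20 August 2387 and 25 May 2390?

August 20, 2387 → August 20, 2388: 366 days (2388 is a leap year).
August 20, 2388 → August 20, 2389: 365 days.
August 2389: 31 − 20 = 11 days remain.
Then September (30), October (31), November (30), December (31), January (31), February 2390 (28), March (31), April (30): 30 + 31 + 30 + 31 + 31 + 28 + 31 + 30 = 242 days.
May 1–25, 2390: 25 days.
Residual: 278 days.
Total: 1009 days.

1009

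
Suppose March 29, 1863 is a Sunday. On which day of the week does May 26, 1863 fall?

March 1863: 31 − 29 = 2 days remain.
Then April (30): 30 days.
May 1–26, 1863: 26 days.
Total: 2 + 30 + 26 = 58 days.
58 mod 7 = 2, so 2 days after Sunday is Tuesday.

Tuesday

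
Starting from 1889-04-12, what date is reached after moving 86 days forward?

1889-07-07

Count 86 days after April 12, 1889:
April 1889: 30 − 12 = 18 days remain.
Then May (31), June (30): 31 + 30 = 61 days.
July 1–7, 1889: 7 days.
Total: 18 + 61 + 7 = 86 days.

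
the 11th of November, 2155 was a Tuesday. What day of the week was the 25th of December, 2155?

November 2155: 30 − 11 = 19 days remain.
December 1–25, 2155: 25 days.
Total: 19 + 25 = 44 days.
44 mod 7 = 2, so 2 days after Tuesday is Thursday.

Thursday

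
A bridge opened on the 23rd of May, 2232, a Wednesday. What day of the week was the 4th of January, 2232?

Wednesday

Count forward from the earlier date (January 4, 2232) to the later (May 23, 2232):
January 2232: 31 − 4 = 27 days remain.
Then February 2232 (29), March (31), April (30): 29 + 31 + 30 = 90 days.
May 1–23, 2232: 23 days.
Total: 27 + 90 + 23 = 140 days.
140 is a multiple of 7, so the 4th of January, 2232 falls on the same weekday: Wednesday.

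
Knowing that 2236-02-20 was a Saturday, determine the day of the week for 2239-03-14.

Day-of-year of February 20, 2236: 51.
Day-of-year of March 14, 2239: 73.
2236 has 366 days, so 366 − 51 = 315 days remain in 2236.
Full years: 2237: 365; 2238: 365. Sum = 730.
Total: 315 + 730 + 73 = 1118 days.
1118 mod 7 = 5, so 5 days after Saturday is Thursday.

Thursday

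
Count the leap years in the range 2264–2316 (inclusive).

Years divisible by 4: 2264, 2268, …, 2316 — 14 in all.
Of these, 2300 is divisible by 100 but not 400, so not leap.
Leap years: 14 − 1 = 13.

13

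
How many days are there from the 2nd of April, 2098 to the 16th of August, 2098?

136

April 2098: 30 − 2 = 28 days remain.
Then May (31), June (30), July (31): 31 + 30 + 31 = 92 days.
August 1–16, 2098: 16 days.
Total: 28 + 92 + 16 = 136 days.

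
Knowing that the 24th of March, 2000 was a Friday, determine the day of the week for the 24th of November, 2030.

Day-of-year of March 24, 2000: 84.
Day-of-year of November 24, 2030: 328.
2000 has 366 days, so 366 − 84 = 282 days remain in 2000.
Full years 2001–2029: 22 common + 7 leap = 22×365 + 7×366 = 10592 days.
Total: 282 + 10592 + 328 = 11202 days.
11202 mod 7 = 2, so 2 days after Friday is Sunday.

Sunday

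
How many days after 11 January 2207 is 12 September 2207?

244

January 2207: 31 − 11 = 20 days remain.
Then February 2207 (28), March (31), April (30), May (31), June (30), July (31), August (31): 28 + 31 + 30 + 31 + 30 + 31 + 31 = 212 days.
September 1–12, 2207: 12 days.
Total: 20 + 212 + 12 = 244 days.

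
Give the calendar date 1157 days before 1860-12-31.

1857-10-31

Count 1157 days before December 31, 1860:
Day-of-year of October 31, 1857: 304.
Day-of-year of December 31, 1860: 366.
1857 has 365 days, so 365 − 304 = 61 days remain in 1857.
Full years: 1858: 365; 1859: 365. Sum = 730.
Total: 61 + 730 + 366 = 1157 days.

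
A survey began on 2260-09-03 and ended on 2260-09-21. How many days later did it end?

18

Within September 2260: 21 − 3 = 18 days.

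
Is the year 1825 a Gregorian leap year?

1825 is not a leap year.

No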